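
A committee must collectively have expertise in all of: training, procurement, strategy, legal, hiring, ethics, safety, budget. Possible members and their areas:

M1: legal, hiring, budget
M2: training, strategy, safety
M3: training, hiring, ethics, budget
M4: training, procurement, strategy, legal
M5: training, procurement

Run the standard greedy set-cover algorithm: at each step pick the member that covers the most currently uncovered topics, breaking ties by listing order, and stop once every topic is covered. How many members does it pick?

Pick 1: M3 covers 4 new topics (training, hiring, ethics, budget).
Pick 2: M4 covers 3 new topics (procurement, strategy, legal).
Pick 3: M2 covers 1 new topics (safety).
Greedy uses 3 members.

3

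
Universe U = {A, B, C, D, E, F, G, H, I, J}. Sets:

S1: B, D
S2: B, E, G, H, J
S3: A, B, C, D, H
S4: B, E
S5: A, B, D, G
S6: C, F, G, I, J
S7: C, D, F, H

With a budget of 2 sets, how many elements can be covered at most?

Choosing S3, S6 covers {A, B, C, D, F, G, H, I, J} — 9 elements.
No choice of 2 sets does better; here E is left uncovered.

9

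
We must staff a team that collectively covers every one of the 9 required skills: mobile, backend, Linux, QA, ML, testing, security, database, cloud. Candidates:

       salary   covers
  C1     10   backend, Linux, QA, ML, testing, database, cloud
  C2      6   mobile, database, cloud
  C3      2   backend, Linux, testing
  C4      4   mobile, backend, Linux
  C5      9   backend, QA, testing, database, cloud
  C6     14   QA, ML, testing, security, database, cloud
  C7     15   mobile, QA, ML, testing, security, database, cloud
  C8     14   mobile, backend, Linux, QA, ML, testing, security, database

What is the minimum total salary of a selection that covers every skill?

C3, C7 cover every skill at salary 2 + 15 = 17.
Any cover uses at least 2 candidates; among all covering selections none totals below 17.
Greedy by coverage-per-salary would pick C3, C2, C6 for 22 — worse than the optimum 17.

17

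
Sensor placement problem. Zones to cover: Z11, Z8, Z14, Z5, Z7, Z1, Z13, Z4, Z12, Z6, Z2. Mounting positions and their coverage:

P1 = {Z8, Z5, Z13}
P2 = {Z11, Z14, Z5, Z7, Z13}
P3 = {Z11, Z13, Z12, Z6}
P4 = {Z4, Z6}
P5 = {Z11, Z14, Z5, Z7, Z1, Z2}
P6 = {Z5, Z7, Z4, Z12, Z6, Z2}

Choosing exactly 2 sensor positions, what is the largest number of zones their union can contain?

Choosing P2, P6 covers {Z11, Z14, Z5, Z7, Z13, Z4, Z12, Z6, Z2} — 9 zones.
No choice of 2 sensor positions does better; here Z8, Z1 are left uncovered.

9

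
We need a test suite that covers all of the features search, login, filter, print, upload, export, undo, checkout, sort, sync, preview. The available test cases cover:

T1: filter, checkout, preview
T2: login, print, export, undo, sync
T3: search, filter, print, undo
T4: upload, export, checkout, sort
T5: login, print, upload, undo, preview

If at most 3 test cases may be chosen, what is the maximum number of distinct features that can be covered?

Choosing T1, T2, T4 covers {login, filter, print, upload, export, undo, checkout, sort, sync, preview} — 10 features.
No choice of 3 test cases does better; here search is left uncovered.

10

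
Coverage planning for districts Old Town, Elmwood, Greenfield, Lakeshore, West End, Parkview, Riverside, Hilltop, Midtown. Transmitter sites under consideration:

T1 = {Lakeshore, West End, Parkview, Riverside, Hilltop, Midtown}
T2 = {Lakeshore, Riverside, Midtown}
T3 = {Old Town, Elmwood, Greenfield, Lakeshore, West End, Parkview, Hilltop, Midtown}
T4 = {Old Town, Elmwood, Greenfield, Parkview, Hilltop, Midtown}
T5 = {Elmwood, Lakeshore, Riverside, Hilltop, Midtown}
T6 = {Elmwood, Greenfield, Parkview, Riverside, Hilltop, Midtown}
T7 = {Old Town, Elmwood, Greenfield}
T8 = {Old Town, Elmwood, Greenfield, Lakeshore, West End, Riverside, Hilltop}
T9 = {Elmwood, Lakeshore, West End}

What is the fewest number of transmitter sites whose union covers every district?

2

T1, T3 together cover {Old Town, Elmwood, Greenfield, Lakeshore, West End, Parkview, Riverside, Hilltop, Midtown} — every district.
No single transmitter site contains all 9 districts, so 2 is optimal.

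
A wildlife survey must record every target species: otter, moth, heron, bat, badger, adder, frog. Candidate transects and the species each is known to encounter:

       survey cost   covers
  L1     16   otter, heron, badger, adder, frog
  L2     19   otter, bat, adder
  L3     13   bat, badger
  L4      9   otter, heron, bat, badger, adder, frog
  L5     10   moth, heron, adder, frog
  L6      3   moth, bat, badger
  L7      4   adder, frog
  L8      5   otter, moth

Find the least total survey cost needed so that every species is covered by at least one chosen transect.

12

L4, L6 cover every species at survey cost 9 + 3 = 12.
Any cover uses at least 2 transects; among all covering selections none totals below 12.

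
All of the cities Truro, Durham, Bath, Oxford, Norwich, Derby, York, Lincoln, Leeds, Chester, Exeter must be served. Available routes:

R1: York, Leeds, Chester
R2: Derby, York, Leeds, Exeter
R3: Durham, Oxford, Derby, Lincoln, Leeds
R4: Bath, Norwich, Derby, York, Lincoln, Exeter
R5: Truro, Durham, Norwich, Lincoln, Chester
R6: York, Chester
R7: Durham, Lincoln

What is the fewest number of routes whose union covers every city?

3

R3, R4, R5 together cover {Truro, Durham, Bath, Oxford, Norwich, Derby, York, Lincoln, Leeds, Chester, Exeter} — every city.
No 2 of the 7 routes cover everything (all 21 pairs fall short), so 3 is minimum.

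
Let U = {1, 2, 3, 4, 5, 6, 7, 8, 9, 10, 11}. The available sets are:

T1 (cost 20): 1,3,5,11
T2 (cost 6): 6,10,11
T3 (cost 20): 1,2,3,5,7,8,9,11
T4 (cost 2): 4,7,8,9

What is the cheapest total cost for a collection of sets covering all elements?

28

T2, T3, T4 cover every element at cost 6 + 20 + 2 = 28.
Any cover uses at least 3 sets; among all covering selections none totals below 28.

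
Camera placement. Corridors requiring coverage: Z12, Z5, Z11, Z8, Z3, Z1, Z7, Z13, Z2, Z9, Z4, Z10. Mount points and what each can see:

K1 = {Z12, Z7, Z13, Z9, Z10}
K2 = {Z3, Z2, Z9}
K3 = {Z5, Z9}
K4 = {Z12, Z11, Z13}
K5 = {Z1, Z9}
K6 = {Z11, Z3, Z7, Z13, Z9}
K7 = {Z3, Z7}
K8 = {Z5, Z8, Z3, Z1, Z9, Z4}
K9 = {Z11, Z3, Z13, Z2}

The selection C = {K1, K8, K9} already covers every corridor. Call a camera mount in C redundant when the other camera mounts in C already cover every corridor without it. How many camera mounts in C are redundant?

Drop K1: Z12, Z7, Z10 uncovered — not redundant.
Drop K8: Z5, Z8, Z1, Z4 uncovered — not redundant.
Drop K9: Z11, Z2 uncovered — not redundant.
None of the camera mounts in C is redundant.

0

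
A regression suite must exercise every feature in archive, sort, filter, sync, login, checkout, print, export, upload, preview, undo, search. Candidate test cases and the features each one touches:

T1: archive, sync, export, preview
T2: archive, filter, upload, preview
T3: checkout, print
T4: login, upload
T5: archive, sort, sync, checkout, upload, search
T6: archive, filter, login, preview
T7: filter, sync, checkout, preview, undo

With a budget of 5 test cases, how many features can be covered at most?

Choosing T1, T3, T4, T5, T7 covers {archive, sort, filter, sync, login, checkout, print, export, upload, preview, undo, search} — 12 features.
That is all 12 features.

12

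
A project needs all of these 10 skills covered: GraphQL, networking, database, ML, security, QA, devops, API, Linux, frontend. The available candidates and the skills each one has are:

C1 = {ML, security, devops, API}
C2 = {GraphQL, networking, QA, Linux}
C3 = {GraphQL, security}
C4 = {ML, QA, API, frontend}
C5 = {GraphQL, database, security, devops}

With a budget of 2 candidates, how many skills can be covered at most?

Choosing C1, C2 covers {GraphQL, networking, ML, security, QA, devops, API, Linux} — 8 skills.
No choice of 2 candidates does better; here database, frontend are left uncovered.

8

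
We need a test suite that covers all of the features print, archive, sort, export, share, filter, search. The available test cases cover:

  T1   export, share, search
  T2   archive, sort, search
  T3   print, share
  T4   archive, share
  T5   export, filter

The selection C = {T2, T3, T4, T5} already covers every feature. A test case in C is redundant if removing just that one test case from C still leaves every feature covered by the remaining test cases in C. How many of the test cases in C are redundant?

Drop T2: sort, search uncovered — not redundant.
Drop T3: print uncovered — not redundant.
Drop T4: the rest still cover every feature — redundant.
Drop T5: export, filter uncovered — not redundant.
1 redundant: T4.

1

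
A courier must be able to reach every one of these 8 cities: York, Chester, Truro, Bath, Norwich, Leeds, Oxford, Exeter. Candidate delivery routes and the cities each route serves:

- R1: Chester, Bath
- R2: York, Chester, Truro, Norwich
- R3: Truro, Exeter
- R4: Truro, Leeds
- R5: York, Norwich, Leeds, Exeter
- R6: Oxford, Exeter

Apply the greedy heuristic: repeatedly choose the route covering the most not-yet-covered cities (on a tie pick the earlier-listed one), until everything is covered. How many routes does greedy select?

Pick 1: R2 covers 4 new cities (York, Chester, Truro, Norwich).
Pick 2: R5 covers 2 new cities (Leeds, Exeter).
Pick 3: R1 covers 1 new cities (Bath).
Pick 4: R6 covers 1 new cities (Oxford).
Greedy uses 4 routes.

4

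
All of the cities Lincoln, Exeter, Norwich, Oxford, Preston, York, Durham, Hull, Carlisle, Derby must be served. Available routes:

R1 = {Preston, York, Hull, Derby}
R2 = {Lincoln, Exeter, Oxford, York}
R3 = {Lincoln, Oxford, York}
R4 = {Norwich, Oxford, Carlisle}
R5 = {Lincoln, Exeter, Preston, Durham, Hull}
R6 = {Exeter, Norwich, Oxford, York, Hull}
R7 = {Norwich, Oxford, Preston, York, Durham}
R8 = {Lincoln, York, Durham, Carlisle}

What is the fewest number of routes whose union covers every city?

3

R1, R4, R5 together cover {Lincoln, Exeter, Norwich, Oxford, Preston, York, Durham, Hull, Carlisle, Derby} — every city.
No 2 of the 8 routes cover everything (all 28 pairs fall short), so 3 is minimum.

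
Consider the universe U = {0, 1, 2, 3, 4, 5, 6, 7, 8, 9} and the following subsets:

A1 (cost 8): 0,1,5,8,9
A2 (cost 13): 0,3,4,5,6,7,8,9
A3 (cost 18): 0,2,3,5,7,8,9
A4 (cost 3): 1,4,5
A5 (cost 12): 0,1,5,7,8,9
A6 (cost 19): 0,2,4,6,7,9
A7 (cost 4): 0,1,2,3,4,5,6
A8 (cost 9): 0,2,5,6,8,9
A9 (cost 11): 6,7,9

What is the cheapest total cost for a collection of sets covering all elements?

16

A5, A7 cover every element at cost 12 + 4 = 16.
Any cover uses at least 2 sets; among all covering selections none totals below 16.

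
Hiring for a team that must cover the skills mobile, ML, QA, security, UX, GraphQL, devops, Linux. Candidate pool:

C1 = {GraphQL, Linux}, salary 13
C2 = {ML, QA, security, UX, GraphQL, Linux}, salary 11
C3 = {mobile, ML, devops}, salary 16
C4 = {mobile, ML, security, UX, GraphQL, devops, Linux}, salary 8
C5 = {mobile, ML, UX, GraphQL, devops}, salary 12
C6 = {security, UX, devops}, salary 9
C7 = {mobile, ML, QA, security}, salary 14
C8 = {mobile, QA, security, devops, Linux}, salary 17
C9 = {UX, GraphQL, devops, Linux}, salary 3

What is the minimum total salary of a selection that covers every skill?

17

C7, C9 cover every skill at salary 14 + 3 = 17.
Any cover uses at least 2 candidates; among all covering selections none totals below 17.
Greedy by coverage-per-salary would pick C9, C4, C2 for 22 — worse than the optimum 17.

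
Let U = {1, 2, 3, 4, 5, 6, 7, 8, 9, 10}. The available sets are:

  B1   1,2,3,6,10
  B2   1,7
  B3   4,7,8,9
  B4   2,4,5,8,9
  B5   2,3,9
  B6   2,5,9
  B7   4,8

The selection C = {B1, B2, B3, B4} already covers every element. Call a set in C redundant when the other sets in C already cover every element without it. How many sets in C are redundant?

2

Drop B1: 3, 6, 10 uncovered — not redundant.
Drop B2: the rest still cover every element — redundant.
Drop B3: the rest still cover every element — redundant.
Drop B4: 5 uncovered — not redundant.
2 redundant: B2, B3.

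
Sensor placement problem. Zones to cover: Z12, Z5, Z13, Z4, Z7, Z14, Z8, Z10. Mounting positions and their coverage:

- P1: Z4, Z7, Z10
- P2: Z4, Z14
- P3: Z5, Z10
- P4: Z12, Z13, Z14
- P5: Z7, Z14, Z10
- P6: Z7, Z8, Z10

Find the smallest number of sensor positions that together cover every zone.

P1, P3, P4, P6 together cover {Z12, Z5, Z13, Z4, Z7, Z14, Z8, Z10} — every zone.
No 3 of the 6 sensor positions cover everything (all 20 triples fall short), so 4 is minimum.

4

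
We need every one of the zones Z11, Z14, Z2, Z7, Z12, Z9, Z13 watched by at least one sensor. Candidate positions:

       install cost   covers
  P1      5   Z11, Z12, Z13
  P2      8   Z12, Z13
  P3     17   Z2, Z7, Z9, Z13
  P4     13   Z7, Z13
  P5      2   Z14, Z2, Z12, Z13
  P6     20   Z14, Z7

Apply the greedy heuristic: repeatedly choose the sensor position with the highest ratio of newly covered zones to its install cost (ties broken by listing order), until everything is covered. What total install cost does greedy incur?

Pick 1: P5 adds 4 new (Z14, Z2, Z12, Z13) at install cost 2 (ratio 4/2).
Pick 2: P1 adds 1 new (Z11) at install cost 5 (ratio 1/5).
Pick 3: P3 adds 2 new (Z7, Z9) at install cost 17 (ratio 2/17).
Greedy total install cost: 2 + 5 + 17 = 24.

24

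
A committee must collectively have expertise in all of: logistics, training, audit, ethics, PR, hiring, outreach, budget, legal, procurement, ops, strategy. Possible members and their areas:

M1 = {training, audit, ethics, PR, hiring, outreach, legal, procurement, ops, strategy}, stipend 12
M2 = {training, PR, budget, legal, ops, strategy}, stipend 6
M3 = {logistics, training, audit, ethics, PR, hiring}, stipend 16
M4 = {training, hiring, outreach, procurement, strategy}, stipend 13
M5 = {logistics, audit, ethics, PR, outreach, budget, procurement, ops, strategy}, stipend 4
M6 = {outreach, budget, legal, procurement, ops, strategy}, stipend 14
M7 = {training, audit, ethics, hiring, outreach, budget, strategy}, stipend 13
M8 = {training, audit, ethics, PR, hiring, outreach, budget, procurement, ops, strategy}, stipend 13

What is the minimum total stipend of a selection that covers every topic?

16

M1, M5 cover every topic at stipend 12 + 4 = 16.
Any cover uses at least 2 members; among all covering selections none totals below 16.
Greedy by coverage-per-stipend would pick M5, M2, M1 for 22 — worse than the optimum 16.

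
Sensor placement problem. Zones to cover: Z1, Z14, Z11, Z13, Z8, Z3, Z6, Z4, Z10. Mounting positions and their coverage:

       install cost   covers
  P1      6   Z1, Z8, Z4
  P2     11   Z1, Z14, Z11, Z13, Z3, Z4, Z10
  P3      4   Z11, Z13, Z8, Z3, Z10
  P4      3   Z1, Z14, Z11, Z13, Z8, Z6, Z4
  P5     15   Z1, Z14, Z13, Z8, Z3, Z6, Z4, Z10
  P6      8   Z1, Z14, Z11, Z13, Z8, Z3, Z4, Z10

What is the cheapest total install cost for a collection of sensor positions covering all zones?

P3, P4 cover every zone at install cost 4 + 3 = 7.
Any cover uses at least 2 sensor positions; among all covering selections none totals below 7.

7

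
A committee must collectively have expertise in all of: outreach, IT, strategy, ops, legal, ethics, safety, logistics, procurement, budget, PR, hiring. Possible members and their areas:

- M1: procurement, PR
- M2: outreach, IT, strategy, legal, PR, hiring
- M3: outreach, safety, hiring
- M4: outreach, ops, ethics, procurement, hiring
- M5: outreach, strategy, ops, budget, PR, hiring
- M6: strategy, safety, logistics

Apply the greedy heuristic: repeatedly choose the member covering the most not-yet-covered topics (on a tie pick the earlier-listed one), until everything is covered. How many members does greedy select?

Pick 1: M2 covers 6 new topics (outreach, IT, strategy, legal, PR, hiring).
Pick 2: M4 covers 3 new topics (ops, ethics, procurement).
Pick 3: M6 covers 2 new topics (safety, logistics).
Pick 4: M5 covers 1 new topics (budget).
Greedy uses 4 members.

4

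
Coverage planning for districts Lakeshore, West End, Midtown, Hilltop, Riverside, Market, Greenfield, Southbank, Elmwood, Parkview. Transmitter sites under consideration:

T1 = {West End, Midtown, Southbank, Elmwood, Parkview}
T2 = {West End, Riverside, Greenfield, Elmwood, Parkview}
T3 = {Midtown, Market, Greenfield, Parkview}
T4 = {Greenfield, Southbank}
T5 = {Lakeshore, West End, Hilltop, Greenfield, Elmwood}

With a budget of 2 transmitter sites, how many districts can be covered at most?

Choosing T1, T5 covers {Lakeshore, West End, Midtown, Hilltop, Greenfield, Southbank, Elmwood, Parkview} — 8 districts.
No choice of 2 transmitter sites does better; here Riverside, Market are left uncovered.

8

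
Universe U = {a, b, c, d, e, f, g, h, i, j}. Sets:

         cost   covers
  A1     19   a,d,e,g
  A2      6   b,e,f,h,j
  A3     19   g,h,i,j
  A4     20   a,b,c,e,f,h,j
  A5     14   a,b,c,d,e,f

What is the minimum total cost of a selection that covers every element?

A3, A5 cover every element at cost 19 + 14 = 33.
Any cover uses at least 2 sets; among all covering selections none totals below 33.
Greedy by coverage-per-cost would pick A2, A5, A3 for 39 — worse than the optimum 33.

33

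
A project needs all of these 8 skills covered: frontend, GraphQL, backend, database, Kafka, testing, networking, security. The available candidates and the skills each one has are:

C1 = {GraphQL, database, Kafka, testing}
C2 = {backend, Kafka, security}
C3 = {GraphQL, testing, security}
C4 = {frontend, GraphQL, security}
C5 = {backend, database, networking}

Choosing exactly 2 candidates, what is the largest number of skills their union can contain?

Choosing C1, C2 covers {GraphQL, backend, database, Kafka, testing, security} — 6 skills.
No choice of 2 candidates does better; here frontend, networking are left uncovered.

6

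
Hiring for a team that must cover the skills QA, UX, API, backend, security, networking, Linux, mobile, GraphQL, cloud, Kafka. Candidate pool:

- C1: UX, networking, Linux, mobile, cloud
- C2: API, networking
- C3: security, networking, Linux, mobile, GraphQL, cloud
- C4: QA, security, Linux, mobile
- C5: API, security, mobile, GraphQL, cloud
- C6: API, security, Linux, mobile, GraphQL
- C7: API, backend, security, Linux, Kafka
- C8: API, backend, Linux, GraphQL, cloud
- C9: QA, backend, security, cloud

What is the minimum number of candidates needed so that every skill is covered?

C1, C3, C4, C7 together cover {QA, UX, API, backend, security, networking, Linux, mobile, GraphQL, cloud, Kafka} — every skill.
No 3 of the 9 candidates cover everything (all 84 triples fall short), so 4 is minimum.

4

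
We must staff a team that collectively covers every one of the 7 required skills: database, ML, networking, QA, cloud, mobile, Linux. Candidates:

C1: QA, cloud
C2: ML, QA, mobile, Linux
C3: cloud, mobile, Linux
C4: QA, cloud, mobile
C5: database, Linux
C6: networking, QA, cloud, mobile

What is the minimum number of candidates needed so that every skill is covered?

C2, C5, C6 together cover {database, ML, networking, QA, cloud, mobile, Linux} — every skill.
No 2 of the 6 candidates cover everything (all 15 pairs fall short), so 3 is minimum.

3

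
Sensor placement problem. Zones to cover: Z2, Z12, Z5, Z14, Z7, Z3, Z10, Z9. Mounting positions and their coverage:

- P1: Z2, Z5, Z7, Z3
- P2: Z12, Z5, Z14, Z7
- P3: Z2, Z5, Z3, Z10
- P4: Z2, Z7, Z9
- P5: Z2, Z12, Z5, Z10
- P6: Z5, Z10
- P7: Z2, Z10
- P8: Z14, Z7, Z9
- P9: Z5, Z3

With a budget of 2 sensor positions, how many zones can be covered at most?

Choosing P2, P3 covers {Z2, Z12, Z5, Z14, Z7, Z3, Z10} — 7 zones.
No choice of 2 sensor positions does better; here Z9 is left uncovered.

7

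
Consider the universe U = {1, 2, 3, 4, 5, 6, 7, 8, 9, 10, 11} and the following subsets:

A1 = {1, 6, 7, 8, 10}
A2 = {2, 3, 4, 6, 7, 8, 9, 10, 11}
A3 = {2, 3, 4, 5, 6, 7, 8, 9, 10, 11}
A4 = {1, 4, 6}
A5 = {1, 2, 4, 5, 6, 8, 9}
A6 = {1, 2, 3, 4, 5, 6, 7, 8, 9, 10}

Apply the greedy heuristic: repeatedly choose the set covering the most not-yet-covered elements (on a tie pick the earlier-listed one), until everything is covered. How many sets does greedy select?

Pick 1: A3 covers 10 new elements (2, 3, 4, 5, 6, 7, 8, 9, 10, 11).
Pick 2: A1 covers 1 new elements (1).
Greedy uses 2 sets.

2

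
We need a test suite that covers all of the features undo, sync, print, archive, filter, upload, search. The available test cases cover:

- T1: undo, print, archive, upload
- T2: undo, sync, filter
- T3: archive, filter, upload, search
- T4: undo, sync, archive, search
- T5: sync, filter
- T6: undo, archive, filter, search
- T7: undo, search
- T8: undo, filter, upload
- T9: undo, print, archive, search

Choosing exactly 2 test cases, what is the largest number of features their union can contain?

6

Choosing T1, T2 covers {undo, sync, print, archive, filter, upload} — 6 features.
No choice of 2 test cases does better; here search is left uncovered.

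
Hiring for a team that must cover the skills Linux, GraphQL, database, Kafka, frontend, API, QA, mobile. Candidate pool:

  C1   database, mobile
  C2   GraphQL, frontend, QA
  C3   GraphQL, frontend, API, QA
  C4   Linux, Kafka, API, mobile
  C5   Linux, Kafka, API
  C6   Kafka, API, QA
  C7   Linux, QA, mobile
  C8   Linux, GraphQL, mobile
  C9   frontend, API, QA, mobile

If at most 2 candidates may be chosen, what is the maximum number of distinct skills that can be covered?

7

Choosing C2, C4 covers {Linux, GraphQL, Kafka, frontend, API, QA, mobile} — 7 skills.
No choice of 2 candidates does better; here database is left uncovered.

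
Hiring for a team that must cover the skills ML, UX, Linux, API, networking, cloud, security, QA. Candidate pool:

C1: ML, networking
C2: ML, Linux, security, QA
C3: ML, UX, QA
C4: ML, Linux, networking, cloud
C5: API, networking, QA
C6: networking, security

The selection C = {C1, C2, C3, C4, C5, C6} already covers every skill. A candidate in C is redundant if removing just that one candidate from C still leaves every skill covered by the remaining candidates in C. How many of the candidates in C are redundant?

Drop C1: the rest still cover every skill — redundant.
Drop C2: the rest still cover every skill — redundant.
Drop C3: UX uncovered — not redundant.
Drop C4: cloud uncovered — not redundant.
Drop C5: API uncovered — not redundant.
Drop C6: the rest still cover every skill — redundant.
3 redundant: C1, C2, C6.

3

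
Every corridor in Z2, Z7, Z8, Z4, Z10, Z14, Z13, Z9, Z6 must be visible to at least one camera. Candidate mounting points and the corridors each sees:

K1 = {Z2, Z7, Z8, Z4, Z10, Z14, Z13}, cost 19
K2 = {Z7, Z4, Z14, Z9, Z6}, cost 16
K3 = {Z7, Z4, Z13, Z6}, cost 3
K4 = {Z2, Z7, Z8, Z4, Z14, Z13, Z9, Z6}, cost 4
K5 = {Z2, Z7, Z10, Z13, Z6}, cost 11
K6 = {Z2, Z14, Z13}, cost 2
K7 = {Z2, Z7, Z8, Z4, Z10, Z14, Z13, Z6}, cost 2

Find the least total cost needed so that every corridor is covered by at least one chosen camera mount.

K4, K7 cover every corridor at cost 4 + 2 = 6.
Any cover uses at least 2 camera mounts; among all covering selections none totals below 6.

6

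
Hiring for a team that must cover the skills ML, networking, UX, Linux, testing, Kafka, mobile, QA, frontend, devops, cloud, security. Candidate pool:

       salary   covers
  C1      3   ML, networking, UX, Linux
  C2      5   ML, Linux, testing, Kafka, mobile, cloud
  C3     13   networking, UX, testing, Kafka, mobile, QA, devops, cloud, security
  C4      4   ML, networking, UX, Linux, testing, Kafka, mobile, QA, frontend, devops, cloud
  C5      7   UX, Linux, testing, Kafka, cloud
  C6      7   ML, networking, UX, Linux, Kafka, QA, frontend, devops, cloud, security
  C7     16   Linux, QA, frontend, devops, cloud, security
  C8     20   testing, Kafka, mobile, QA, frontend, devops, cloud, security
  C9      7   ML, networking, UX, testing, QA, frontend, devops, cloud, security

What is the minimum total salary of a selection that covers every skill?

11

C4, C6 cover every skill at salary 4 + 7 = 11.
Any cover uses at least 2 candidates; among all covering selections none totals below 11.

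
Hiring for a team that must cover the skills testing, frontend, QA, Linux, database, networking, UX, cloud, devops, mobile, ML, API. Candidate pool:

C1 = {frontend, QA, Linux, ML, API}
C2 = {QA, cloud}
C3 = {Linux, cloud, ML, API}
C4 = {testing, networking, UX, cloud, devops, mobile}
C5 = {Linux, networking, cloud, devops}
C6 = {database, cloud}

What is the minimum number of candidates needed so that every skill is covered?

3

C1, C4, C6 together cover {testing, frontend, QA, Linux, database, networking, UX, cloud, devops, mobile, ML, API} — every skill.
No 2 of the 6 candidates cover everything (all 15 pairs fall short), so 3 is minimum.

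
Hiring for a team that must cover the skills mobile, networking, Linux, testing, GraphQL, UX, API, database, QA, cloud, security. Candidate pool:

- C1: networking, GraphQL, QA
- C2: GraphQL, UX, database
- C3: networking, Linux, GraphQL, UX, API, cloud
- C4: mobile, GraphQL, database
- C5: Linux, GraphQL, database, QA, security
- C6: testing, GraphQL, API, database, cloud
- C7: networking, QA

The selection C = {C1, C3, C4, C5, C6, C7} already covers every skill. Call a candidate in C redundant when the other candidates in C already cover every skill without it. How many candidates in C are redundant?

2

Drop C1: the rest still cover every skill — redundant.
Drop C3: UX uncovered — not redundant.
Drop C4: mobile uncovered — not redundant.
Drop C5: security uncovered — not redundant.
Drop C6: testing uncovered — not redundant.
Drop C7: the rest still cover every skill — redundant.
2 redundant: C1, C7.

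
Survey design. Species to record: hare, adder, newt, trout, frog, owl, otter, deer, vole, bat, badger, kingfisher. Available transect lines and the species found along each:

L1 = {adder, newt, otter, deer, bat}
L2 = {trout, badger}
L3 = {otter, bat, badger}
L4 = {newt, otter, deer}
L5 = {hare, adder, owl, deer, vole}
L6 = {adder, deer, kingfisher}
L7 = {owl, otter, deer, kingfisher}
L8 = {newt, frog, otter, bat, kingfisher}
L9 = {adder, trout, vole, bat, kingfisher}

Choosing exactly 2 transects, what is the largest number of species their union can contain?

Choosing L5, L8 covers {hare, adder, newt, frog, owl, otter, deer, vole, bat, kingfisher} — 10 species.
No choice of 2 transects does better; here trout, badger are left uncovered.

10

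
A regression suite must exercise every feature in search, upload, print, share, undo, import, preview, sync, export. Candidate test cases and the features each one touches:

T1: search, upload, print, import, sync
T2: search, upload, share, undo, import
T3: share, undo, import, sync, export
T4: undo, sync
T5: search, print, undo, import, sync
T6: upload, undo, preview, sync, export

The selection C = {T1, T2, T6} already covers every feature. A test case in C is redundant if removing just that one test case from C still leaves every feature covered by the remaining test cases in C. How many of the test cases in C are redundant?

Drop T1: print uncovered — not redundant.
Drop T2: share uncovered — not redundant.
Drop T6: preview, export uncovered — not redundant.
None of the test cases in C is redundant.

0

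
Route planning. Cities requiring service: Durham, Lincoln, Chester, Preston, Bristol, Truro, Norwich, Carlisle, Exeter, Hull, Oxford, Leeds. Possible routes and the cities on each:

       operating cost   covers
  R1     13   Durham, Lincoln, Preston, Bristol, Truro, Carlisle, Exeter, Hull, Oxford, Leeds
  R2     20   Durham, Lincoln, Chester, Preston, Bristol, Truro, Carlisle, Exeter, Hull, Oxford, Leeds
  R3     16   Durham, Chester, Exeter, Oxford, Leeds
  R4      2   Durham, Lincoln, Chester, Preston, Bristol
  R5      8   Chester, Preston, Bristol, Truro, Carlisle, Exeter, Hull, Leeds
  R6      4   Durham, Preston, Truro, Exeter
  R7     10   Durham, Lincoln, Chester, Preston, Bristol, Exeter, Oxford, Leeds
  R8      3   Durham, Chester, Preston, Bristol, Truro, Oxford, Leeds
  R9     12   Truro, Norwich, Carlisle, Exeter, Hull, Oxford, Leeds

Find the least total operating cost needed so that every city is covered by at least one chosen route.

R4, R9 cover every city at operating cost 2 + 12 = 14.
Any cover uses at least 2 routes; among all covering selections none totals below 14.

14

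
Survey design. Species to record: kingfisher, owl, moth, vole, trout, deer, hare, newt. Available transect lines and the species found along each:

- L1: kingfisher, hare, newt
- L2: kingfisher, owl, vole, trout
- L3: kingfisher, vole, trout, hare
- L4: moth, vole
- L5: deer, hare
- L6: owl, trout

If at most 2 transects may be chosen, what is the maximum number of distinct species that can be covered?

6

Choosing L1, L2 covers {kingfisher, owl, vole, trout, hare, newt} — 6 species.
No choice of 2 transects does better; here moth, deer are left uncovered.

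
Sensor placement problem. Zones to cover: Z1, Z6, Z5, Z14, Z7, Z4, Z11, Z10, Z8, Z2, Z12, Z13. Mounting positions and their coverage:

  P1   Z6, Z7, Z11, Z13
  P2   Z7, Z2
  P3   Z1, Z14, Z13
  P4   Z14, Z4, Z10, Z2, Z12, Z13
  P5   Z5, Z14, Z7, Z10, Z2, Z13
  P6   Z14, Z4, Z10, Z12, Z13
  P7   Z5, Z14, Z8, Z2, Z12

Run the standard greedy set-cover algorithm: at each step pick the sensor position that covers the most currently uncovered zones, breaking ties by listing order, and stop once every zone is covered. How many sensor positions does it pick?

Pick 1: P4 covers 6 new zones (Z14, Z4, Z10, Z2, Z12, Z13).
Pick 2: P1 covers 3 new zones (Z6, Z7, Z11).
Pick 3: P7 covers 2 new zones (Z5, Z8).
Pick 4: P3 covers 1 new zones (Z1).
Greedy uses 4 sensor positions.

4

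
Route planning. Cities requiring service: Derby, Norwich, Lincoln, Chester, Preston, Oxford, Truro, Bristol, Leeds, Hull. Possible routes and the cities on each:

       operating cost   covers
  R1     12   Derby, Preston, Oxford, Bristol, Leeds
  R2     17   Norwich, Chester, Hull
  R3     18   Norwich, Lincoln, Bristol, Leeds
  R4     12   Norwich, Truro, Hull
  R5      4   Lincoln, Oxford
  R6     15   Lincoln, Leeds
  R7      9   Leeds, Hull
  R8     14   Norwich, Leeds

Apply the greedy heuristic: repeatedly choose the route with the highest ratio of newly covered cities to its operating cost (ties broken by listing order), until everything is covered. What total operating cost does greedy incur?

45

Pick 1: R5 adds 2 new (Lincoln, Oxford) at operating cost 4 (ratio 2/4).
Pick 2: R1 adds 4 new (Derby, Preston, Bristol, Leeds) at operating cost 12 (ratio 4/12).
Pick 3: R4 adds 3 new (Norwich, Truro, Hull) at operating cost 12 (ratio 3/12).
Pick 4: R2 adds 1 new (Chester) at operating cost 17 (ratio 1/17).
Greedy total operating cost: 4 + 12 + 12 + 17 = 45.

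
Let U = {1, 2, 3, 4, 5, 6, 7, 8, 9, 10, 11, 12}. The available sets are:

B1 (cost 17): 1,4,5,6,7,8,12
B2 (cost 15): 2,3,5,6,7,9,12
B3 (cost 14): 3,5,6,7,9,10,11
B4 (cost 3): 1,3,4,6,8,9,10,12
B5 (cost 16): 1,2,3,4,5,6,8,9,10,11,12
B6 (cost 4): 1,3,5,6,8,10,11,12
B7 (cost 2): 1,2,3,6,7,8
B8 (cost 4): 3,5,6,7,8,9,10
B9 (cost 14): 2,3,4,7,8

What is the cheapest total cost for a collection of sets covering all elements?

B4, B6, B7 cover every element at cost 3 + 4 + 2 = 9.
Any cover uses at least 2 sets; among all covering selections none totals below 9.

9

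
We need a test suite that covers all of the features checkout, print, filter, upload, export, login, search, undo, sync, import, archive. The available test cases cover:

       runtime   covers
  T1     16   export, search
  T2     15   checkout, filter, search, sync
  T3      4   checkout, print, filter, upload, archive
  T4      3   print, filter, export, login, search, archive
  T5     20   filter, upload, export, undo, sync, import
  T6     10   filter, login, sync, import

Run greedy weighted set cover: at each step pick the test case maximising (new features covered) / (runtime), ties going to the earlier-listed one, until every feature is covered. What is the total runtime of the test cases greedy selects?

37

Pick 1: T4 adds 6 new (print, filter, export, login, search, archive) at runtime 3 (ratio 6/3).
Pick 2: T3 adds 2 new (checkout, upload) at runtime 4 (ratio 2/4).
Pick 3: T6 adds 2 new (sync, import) at runtime 10 (ratio 2/10).
Pick 4: T5 adds 1 new (undo) at runtime 20 (ratio 1/20).
Greedy total runtime: 3 + 4 + 10 + 20 = 37. (The true optimum is 27, so greedy overshoots here.)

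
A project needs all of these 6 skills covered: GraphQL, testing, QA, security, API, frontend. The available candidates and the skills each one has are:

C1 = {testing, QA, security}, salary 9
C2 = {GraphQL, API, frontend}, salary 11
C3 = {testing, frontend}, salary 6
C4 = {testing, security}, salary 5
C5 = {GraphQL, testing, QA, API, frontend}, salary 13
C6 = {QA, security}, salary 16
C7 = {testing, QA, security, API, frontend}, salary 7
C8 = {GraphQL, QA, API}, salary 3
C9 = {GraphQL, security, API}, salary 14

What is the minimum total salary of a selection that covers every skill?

C7, C8 cover every skill at salary 7 + 3 = 10.
Any cover uses at least 2 candidates; among all covering selections none totals below 10.

10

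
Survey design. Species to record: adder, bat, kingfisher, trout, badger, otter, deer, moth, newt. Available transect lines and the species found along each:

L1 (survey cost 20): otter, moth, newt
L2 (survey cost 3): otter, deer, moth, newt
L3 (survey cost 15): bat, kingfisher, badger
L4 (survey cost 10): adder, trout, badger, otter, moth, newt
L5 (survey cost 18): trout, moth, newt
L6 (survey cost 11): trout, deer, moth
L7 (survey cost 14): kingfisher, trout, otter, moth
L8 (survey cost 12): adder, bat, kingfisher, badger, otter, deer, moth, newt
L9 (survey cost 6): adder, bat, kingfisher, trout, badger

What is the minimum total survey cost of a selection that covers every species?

L2, L9 cover every species at survey cost 3 + 6 = 9.
Any cover uses at least 2 transects; among all covering selections none totals below 9.

9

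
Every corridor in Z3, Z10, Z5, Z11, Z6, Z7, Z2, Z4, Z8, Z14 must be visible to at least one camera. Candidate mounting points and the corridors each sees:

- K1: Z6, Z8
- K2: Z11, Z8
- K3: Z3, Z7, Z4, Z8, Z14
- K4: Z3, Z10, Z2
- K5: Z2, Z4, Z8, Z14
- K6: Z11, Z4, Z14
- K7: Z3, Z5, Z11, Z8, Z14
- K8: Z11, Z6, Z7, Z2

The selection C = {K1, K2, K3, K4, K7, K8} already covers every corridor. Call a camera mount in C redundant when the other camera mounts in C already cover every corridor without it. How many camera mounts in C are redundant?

3

Drop K1: the rest still cover every corridor — redundant.
Drop K2: the rest still cover every corridor — redundant.
Drop K3: Z4 uncovered — not redundant.
Drop K4: Z10 uncovered — not redundant.
Drop K7: Z5 uncovered — not redundant.
Drop K8: the rest still cover every corridor — redundant.
3 redundant: K1, K2, K8.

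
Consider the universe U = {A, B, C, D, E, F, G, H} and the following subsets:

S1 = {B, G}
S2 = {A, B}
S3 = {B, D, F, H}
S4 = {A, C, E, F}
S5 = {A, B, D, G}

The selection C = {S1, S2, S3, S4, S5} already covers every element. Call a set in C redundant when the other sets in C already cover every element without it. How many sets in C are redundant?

Drop S1: the rest still cover every element — redundant.
Drop S2: the rest still cover every element — redundant.
Drop S3: H uncovered — not redundant.
Drop S4: C, E uncovered — not redundant.
Drop S5: the rest still cover every element — redundant.
3 redundant: S1, S2, S5.

3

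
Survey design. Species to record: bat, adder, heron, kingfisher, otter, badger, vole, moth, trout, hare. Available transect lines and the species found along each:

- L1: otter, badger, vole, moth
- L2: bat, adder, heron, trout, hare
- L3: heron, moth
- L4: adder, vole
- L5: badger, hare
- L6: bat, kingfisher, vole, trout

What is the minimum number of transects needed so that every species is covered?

3

L1, L2, L6 together cover {bat, adder, heron, kingfisher, otter, badger, vole, moth, trout, hare} — every species.
No 2 of the 6 transects cover everything (all 15 pairs fall short), so 3 is minimum.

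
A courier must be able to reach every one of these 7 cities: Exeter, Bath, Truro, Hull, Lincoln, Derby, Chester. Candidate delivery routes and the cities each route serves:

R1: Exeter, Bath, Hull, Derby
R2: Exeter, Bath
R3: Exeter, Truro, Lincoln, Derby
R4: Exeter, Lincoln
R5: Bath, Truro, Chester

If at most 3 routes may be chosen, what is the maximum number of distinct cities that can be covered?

7

Choosing R1, R3, R5 covers {Exeter, Bath, Truro, Hull, Lincoln, Derby, Chester} — 7 cities.
That is all 7 cities.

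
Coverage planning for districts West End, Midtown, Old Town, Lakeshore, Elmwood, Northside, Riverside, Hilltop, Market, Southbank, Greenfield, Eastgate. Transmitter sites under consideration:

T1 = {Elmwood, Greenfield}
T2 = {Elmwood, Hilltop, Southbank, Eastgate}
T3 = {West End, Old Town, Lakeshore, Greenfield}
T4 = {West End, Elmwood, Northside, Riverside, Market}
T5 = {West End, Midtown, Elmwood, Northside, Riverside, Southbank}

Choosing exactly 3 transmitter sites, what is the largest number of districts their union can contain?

Choosing T2, T3, T4 covers {West End, Old Town, Lakeshore, Elmwood, Northside, Riverside, Hilltop, Market, Southbank, Greenfield, Eastgate} — 11 districts.
No choice of 3 transmitter sites does better; here Midtown is left uncovered.

11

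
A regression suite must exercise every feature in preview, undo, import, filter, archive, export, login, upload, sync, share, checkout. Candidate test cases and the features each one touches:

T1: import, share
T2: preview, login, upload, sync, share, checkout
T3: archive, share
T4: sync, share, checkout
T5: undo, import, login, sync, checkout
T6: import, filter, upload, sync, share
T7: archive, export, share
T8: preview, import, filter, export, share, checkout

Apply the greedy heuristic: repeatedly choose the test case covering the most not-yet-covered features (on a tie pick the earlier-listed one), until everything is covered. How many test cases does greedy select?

Pick 1: T2 covers 6 new features (preview, login, upload, sync, share, checkout).
Pick 2: T8 covers 3 new features (import, filter, export).
Pick 3: T3 covers 1 new features (archive).
Pick 4: T5 covers 1 new features (undo).
Greedy uses 4 test cases.

4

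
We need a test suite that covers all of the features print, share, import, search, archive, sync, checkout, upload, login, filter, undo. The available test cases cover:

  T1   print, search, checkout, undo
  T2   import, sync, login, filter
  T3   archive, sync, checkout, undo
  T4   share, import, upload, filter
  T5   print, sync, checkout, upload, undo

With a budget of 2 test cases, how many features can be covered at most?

8

Choosing T1, T2 covers {print, import, search, sync, checkout, login, filter, undo} — 8 features.
No choice of 2 test cases does better; here share, archive, upload are left uncovered.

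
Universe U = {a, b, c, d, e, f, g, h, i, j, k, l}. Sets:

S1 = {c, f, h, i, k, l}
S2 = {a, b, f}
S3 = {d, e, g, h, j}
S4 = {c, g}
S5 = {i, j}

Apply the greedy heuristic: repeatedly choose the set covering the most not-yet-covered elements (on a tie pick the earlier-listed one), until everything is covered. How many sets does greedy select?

3

Pick 1: S1 covers 6 new elements (c, f, h, i, k, l).
Pick 2: S3 covers 4 new elements (d, e, g, j).
Pick 3: S2 covers 2 new elements (a, b).
Greedy uses 3 sets.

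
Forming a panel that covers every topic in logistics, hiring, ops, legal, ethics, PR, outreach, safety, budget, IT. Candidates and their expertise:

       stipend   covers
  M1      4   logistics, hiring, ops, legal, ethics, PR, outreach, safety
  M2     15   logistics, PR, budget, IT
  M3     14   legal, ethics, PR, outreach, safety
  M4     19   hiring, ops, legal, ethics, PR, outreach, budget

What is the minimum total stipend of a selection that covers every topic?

19

M1, M2 cover every topic at stipend 4 + 15 = 19.
Any cover uses at least 2 members; among all covering selections none totals below 19.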